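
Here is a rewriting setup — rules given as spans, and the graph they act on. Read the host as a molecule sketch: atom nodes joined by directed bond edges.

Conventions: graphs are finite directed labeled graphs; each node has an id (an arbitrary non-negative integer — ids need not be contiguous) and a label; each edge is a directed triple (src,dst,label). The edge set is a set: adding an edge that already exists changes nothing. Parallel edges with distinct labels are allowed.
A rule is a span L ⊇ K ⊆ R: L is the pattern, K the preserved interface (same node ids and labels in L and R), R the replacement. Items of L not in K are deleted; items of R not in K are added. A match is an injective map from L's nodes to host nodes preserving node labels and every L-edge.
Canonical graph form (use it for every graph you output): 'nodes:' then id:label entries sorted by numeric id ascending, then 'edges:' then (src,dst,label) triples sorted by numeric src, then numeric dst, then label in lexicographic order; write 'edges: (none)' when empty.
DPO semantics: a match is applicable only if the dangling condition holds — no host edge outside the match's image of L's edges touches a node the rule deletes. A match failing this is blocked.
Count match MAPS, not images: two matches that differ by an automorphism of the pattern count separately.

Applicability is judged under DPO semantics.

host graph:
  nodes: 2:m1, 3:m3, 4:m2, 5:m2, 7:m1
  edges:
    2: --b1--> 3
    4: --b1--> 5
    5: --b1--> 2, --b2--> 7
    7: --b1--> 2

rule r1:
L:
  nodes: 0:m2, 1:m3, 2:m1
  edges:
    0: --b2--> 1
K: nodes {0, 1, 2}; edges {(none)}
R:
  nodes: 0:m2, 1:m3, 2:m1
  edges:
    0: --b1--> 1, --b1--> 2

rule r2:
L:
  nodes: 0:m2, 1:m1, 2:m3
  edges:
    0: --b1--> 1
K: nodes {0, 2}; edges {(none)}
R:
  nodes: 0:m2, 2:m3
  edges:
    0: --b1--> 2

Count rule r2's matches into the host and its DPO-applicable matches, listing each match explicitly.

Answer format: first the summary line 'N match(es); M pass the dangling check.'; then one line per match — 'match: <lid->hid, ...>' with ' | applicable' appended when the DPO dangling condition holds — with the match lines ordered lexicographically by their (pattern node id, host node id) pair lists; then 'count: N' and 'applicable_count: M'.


1 match(es); 0 pass the dangling check.
match: 0->5, 1->2, 2->3
count: 1
applicable_count: 0


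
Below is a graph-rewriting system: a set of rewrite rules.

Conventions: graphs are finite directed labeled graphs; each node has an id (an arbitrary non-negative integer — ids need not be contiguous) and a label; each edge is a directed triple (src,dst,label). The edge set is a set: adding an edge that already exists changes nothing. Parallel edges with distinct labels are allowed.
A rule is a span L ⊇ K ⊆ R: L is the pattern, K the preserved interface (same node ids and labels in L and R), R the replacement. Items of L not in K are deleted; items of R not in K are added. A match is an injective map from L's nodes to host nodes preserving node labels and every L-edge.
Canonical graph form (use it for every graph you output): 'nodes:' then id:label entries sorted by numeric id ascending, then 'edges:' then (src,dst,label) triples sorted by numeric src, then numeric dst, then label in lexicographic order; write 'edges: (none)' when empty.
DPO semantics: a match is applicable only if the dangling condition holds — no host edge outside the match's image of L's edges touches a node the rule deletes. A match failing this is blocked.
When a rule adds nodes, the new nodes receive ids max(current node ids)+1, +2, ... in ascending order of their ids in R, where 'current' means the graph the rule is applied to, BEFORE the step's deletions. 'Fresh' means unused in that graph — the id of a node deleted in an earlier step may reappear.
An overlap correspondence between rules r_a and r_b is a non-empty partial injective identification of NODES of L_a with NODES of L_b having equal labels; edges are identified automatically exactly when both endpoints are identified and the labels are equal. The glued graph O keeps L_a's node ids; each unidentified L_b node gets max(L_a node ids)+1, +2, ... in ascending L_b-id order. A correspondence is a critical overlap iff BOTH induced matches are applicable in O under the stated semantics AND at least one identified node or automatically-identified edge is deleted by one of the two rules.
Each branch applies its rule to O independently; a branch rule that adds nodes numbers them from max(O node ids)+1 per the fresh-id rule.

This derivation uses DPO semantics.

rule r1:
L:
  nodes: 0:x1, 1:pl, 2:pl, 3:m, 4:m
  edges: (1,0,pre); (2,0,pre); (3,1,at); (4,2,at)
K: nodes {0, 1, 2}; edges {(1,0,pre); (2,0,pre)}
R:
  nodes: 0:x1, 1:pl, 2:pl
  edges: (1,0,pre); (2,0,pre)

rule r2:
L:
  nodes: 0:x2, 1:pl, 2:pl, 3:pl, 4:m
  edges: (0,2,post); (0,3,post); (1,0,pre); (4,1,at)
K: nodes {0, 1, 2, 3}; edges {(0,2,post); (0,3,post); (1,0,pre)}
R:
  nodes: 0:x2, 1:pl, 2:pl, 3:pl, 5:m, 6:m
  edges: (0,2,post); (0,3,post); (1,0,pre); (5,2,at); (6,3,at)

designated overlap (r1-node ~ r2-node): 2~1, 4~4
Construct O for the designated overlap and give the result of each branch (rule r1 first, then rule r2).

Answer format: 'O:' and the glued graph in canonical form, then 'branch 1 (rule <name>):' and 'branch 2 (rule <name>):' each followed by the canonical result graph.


O:
nodes: 0:x1, 1:pl, 2:pl, 3:m, 4:m, 5:x2, 6:pl, 7:pl
edges: (1,0,pre); (2,0,pre); (2,5,pre); (3,1,at); (4,2,at); (5,6,post); (5,7,post)
branch 1 (rule r1):
nodes: 0:x1, 1:pl, 2:pl, 5:x2, 6:pl, 7:pl
edges: (1,0,pre); (2,0,pre); (2,5,pre); (5,6,post); (5,7,post)
branch 2 (rule r2):
nodes: 0:x1, 1:pl, 2:pl, 3:m, 5:x2, 6:pl, 7:pl, 8:m, 9:m
edges: (1,0,pre); (2,0,pre); (2,5,pre); (3,1,at); (5,6,post); (5,7,post); (8,6,at); (9,7,at)


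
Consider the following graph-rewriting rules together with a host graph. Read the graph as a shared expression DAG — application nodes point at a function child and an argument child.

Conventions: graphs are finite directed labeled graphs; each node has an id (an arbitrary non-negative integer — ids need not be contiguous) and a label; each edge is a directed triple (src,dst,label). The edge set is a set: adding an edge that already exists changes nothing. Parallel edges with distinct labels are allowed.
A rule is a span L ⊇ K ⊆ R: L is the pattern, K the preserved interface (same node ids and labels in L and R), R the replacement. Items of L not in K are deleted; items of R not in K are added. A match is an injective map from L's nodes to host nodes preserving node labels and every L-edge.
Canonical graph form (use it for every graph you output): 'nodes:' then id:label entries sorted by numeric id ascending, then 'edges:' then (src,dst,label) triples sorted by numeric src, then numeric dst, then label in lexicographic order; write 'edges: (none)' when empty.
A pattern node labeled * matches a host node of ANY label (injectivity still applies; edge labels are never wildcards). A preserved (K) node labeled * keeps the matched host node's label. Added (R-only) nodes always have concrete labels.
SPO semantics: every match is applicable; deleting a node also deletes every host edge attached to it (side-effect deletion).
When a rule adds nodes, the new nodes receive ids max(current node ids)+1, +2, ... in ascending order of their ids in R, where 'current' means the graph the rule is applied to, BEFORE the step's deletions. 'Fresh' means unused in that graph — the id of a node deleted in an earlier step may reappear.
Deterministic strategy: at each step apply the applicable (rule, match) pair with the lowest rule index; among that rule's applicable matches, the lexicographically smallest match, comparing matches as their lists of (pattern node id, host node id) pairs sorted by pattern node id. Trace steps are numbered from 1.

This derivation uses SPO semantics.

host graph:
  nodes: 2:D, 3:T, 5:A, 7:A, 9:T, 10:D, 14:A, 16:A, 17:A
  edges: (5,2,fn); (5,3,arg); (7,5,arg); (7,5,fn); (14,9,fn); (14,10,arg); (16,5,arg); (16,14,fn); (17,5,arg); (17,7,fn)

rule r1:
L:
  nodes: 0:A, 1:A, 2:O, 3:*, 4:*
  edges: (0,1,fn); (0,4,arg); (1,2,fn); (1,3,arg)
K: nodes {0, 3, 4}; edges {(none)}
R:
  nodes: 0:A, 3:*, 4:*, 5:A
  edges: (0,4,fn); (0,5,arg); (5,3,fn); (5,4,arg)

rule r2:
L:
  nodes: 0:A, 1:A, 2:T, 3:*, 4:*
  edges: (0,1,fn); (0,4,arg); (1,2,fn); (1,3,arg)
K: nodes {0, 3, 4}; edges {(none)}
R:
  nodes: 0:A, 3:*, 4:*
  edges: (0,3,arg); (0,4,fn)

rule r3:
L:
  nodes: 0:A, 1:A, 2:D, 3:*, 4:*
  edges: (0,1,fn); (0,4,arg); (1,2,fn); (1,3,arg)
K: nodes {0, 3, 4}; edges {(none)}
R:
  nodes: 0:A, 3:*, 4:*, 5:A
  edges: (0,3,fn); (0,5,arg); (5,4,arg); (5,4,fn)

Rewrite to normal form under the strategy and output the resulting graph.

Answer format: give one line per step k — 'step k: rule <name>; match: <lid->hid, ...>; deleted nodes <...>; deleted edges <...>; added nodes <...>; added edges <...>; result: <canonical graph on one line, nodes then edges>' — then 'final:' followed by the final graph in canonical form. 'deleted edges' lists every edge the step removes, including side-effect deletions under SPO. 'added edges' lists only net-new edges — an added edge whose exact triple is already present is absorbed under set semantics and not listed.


step 1: rule r2; match: 0->16, 1->14, 2->9, 3->10, 4->5; deleted nodes 9, 14; deleted edges (14,9,fn); (14,10,arg); (16,5,arg); (16,14,fn); added nodes (none); added edges (16,5,fn); (16,10,arg); result: nodes: 2:D, 3:T, 5:A, 7:A, 10:D, 16:A, 17:A edges: (5,2,fn); (5,3,arg); (7,5,arg); (7,5,fn); (16,5,fn); (16,10,arg); (17,5,arg); (17,7,fn)
step 2: rule r3; match: 0->16, 1->5, 2->2, 3->3, 4->10; deleted nodes 2, 5; deleted edges (5,2,fn); (5,3,arg); (7,5,arg); (7,5,fn); (16,5,fn); (16,10,arg); (17,5,arg); added nodes 18; added edges (16,3,fn); (16,18,arg); (18,10,arg); (18,10,fn); result: nodes: 3:T, 7:A, 10:D, 16:A, 17:A, 18:A edges: (16,3,fn); (16,18,arg); (17,7,fn); (18,10,arg); (18,10,fn)
final:
nodes: 3:T, 7:A, 10:D, 16:A, 17:A, 18:A
edges: (16,3,fn); (16,18,arg); (17,7,fn); (18,10,arg); (18,10,fn)


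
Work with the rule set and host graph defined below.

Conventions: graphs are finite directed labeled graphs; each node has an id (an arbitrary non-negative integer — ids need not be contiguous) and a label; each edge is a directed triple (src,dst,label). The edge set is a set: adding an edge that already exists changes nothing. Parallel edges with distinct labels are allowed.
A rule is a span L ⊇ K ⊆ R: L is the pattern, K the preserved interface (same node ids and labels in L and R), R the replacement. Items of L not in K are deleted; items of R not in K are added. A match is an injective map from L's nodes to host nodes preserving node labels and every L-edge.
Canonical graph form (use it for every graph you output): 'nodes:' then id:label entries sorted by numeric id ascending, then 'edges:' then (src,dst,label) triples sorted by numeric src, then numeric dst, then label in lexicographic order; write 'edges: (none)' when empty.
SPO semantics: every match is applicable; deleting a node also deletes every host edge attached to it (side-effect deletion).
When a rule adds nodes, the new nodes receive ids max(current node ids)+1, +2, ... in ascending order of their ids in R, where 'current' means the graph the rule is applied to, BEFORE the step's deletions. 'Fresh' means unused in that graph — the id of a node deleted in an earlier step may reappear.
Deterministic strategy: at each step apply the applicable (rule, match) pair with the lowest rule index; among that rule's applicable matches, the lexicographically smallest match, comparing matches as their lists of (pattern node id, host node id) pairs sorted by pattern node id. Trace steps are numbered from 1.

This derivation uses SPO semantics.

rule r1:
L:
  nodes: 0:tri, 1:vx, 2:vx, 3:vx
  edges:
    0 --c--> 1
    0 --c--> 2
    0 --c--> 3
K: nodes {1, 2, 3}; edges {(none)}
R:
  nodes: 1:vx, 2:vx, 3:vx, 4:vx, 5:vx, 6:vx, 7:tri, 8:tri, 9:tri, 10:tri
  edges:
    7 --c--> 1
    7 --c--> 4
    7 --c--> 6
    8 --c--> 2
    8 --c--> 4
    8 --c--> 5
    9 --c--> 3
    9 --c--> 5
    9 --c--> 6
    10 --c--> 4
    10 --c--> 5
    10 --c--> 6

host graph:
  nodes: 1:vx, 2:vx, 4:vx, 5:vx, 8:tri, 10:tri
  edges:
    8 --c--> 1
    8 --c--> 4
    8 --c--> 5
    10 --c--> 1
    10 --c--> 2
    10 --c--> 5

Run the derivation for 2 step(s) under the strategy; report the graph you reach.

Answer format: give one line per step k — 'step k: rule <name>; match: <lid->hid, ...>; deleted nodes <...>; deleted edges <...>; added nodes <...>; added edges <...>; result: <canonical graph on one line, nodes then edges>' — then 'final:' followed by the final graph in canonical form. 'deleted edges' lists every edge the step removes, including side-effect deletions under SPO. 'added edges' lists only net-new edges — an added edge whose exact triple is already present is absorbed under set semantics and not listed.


step 1: rule r1; match: 0->8, 1->1, 2->4, 3->5; deleted nodes 8; deleted edges (8,1,c); (8,4,c); (8,5,c); added nodes 11, 12, 13, 14, 15, 16, 17; added edges (14,1,c); (14,11,c); (14,13,c); (15,4,c); (15,11,c); (15,12,c); (16,5,c); (16,12,c); (16,13,c); (17,11,c); (17,12,c); (17,13,c); result: nodes: 1:vx, 2:vx, 4:vx, 5:vx, 10:tri, 11:vx, 12:vx, 13:vx, 14:tri, 15:tri, 16:tri, 17:tri edges: (10,1,c); (10,2,c); (10,5,c); (14,1,c); (14,11,c); (14,13,c); (15,4,c); (15,11,c); (15,12,c); (16,5,c); (16,12,c); (16,13,c); (17,11,c); (17,12,c); (17,13,c)
step 2: rule r1; match: 0->10, 1->1, 2->2, 3->5; deleted nodes 10; deleted edges (10,1,c); (10,2,c); (10,5,c); added nodes 18, 19, 20, 21, 22, 23, 24; added edges (21,1,c); (21,18,c); (21,20,c); (22,2,c); (22,18,c); (22,19,c); (23,5,c); (23,19,c); (23,20,c); (24,18,c); (24,19,c); (24,20,c); result: nodes: 1:vx, 2:vx, 4:vx, 5:vx, 11:vx, 12:vx, 13:vx, 14:tri, 15:tri, 16:tri, 17:tri, 18:vx, 19:vx, 20:vx, 21:tri, 22:tri, 23:tri, 24:tri edges: (14,1,c); (14,11,c); (14,13,c); (15,4,c); (15,11,c); (15,12,c); (16,5,c); (16,12,c); (16,13,c); (17,11,c); (17,12,c); (17,13,c); (21,1,c); (21,18,c); (21,20,c); (22,2,c); (22,18,c); (22,19,c); (23,5,c); (23,19,c); (23,20,c); (24,18,c); (24,19,c); (24,20,c)
final:
nodes: 1:vx, 2:vx, 4:vx, 5:vx, 11:vx, 12:vx, 13:vx, 14:tri, 15:tri, 16:tri, 17:tri, 18:vx, 19:vx, 20:vx, 21:tri, 22:tri, 23:tri, 24:tri
edges: (14,1,c); (14,11,c); (14,13,c); (15,4,c); (15,11,c); (15,12,c); (16,5,c); (16,12,c); (16,13,c); (17,11,c); (17,12,c); (17,13,c); (21,1,c); (21,18,c); (21,20,c); (22,2,c); (22,18,c); (22,19,c); (23,5,c); (23,19,c); (23,20,c); (24,18,c); (24,19,c); (24,20,c)


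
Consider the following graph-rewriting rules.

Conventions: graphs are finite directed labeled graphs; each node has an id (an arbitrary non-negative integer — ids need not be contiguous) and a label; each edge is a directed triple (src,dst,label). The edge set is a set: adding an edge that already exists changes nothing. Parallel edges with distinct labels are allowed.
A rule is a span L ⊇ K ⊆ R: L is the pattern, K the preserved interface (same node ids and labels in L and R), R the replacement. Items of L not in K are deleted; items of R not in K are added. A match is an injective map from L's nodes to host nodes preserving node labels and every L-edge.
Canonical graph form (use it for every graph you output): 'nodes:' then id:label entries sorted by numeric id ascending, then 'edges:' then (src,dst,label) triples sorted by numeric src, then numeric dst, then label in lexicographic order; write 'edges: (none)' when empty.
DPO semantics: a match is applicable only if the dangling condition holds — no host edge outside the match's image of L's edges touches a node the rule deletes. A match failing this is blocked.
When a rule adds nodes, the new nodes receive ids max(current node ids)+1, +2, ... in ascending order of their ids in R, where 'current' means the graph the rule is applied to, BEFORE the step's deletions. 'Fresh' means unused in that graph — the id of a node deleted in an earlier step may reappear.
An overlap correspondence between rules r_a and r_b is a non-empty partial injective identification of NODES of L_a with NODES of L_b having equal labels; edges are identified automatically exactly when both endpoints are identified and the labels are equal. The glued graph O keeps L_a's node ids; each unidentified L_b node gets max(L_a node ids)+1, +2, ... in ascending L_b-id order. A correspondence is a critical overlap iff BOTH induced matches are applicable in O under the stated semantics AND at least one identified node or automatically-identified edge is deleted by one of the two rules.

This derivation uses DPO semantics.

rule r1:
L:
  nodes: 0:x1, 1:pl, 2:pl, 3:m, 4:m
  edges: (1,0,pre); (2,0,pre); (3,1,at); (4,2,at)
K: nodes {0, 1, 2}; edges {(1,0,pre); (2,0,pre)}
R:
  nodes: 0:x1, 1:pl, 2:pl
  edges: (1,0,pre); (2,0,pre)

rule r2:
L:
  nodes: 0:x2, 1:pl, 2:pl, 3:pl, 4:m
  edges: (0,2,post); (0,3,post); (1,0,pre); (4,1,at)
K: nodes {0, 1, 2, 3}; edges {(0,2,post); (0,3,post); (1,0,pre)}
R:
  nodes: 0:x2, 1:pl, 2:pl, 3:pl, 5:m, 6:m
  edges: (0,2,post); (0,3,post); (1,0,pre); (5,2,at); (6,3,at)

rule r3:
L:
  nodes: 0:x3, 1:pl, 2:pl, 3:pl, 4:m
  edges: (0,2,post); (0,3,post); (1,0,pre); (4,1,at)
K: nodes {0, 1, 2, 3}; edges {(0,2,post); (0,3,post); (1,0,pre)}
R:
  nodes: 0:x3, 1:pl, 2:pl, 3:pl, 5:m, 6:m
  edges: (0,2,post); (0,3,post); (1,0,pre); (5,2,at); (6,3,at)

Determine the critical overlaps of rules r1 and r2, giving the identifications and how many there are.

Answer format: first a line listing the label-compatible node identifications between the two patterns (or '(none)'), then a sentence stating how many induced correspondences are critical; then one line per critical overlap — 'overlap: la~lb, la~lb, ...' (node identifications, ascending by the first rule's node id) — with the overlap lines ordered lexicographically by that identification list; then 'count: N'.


label-compatible node identifications between L(r1) and L(r2): 1~1, 1~2, 1~3, 2~1, 2~2, 2~3, 3~4, 4~4
6 of the induced correspondences are critical overlaps of r1 and r2.
overlap: 1~1, 2~2, 3~4
overlap: 1~1, 2~3, 3~4
overlap: 1~1, 3~4
overlap: 1~2, 2~1, 4~4
overlap: 1~3, 2~1, 4~4
overlap: 2~1, 4~4
count: 6


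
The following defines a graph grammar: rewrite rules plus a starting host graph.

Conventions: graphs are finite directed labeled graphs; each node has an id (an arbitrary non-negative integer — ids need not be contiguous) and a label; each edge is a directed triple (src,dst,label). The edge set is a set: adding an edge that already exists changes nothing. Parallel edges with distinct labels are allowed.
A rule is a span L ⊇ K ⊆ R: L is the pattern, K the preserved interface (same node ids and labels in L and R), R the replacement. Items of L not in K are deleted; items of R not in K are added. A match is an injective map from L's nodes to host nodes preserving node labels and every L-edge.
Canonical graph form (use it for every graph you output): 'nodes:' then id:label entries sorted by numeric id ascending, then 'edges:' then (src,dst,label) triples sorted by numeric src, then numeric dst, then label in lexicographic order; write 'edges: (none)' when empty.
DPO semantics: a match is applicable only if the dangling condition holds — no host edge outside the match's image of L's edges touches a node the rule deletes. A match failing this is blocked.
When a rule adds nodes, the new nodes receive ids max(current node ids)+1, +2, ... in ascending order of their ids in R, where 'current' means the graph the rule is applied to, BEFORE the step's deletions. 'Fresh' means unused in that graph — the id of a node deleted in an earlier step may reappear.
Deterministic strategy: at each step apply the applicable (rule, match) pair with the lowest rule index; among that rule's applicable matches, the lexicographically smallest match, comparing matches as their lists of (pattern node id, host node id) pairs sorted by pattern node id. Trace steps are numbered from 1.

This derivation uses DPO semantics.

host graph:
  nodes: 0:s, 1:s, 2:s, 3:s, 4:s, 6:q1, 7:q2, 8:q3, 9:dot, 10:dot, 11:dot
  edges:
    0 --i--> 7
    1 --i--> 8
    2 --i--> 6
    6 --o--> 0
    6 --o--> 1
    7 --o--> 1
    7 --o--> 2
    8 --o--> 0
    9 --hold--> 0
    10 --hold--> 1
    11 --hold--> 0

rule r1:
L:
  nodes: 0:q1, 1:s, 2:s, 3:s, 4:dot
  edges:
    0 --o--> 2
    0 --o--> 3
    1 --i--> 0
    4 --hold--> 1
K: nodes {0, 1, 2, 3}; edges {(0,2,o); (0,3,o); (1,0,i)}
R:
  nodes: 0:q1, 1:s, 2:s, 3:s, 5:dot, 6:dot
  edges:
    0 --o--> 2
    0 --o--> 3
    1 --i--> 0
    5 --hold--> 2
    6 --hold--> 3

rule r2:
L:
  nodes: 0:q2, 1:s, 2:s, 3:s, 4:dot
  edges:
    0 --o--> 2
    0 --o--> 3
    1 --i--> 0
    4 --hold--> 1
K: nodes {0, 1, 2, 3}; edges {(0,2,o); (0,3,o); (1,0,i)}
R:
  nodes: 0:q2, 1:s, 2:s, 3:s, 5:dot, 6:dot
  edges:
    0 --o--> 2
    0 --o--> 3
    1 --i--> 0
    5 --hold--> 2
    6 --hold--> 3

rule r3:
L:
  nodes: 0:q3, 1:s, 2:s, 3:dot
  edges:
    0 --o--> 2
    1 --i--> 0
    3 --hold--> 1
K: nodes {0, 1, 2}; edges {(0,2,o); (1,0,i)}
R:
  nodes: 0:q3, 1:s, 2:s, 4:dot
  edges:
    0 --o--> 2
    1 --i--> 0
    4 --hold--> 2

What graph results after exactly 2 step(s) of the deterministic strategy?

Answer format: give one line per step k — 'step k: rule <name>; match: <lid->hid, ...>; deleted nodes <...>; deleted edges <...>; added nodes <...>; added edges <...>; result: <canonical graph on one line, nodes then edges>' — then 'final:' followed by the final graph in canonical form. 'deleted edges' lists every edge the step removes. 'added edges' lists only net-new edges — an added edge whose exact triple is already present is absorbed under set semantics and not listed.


step 1: rule r2; match: 0->7, 1->0, 2->1, 3->2, 4->9; deleted nodes 9; deleted edges (9,0,hold); added nodes 12, 13; added edges (12,1,hold); (13,2,hold); result: nodes: 0:s, 1:s, 2:s, 3:s, 4:s, 6:q1, 7:q2, 8:q3, 10:dot, 11:dot, 12:dot, 13:dot edges: (0,7,i); (1,8,i); (2,6,i); (6,0,o); (6,1,o); (7,1,o); (7,2,o); (8,0,o); (10,1,hold); (11,0,hold); (12,1,hold); (13,2,hold)
step 2: rule r1; match: 0->6, 1->2, 2->0, 3->1, 4->13; deleted nodes 13; deleted edges (13,2,hold); added nodes 14, 15; added edges (14,0,hold); (15,1,hold); result: nodes: 0:s, 1:s, 2:s, 3:s, 4:s, 6:q1, 7:q2, 8:q3, 10:dot, 11:dot, 12:dot, 14:dot, 15:dot edges: (0,7,i); (1,8,i); (2,6,i); (6,0,o); (6,1,o); (7,1,o); (7,2,o); (8,0,o); (10,1,hold); (11,0,hold); (12,1,hold); (14,0,hold); (15,1,hold)
final:
nodes: 0:s, 1:s, 2:s, 3:s, 4:s, 6:q1, 7:q2, 8:q3, 10:dot, 11:dot, 12:dot, 14:dot, 15:dot
edges: (0,7,i); (1,8,i); (2,6,i); (6,0,o); (6,1,o); (7,1,o); (7,2,o); (8,0,o); (10,1,hold); (11,0,hold); (12,1,hold); (14,0,hold); (15,1,hold)


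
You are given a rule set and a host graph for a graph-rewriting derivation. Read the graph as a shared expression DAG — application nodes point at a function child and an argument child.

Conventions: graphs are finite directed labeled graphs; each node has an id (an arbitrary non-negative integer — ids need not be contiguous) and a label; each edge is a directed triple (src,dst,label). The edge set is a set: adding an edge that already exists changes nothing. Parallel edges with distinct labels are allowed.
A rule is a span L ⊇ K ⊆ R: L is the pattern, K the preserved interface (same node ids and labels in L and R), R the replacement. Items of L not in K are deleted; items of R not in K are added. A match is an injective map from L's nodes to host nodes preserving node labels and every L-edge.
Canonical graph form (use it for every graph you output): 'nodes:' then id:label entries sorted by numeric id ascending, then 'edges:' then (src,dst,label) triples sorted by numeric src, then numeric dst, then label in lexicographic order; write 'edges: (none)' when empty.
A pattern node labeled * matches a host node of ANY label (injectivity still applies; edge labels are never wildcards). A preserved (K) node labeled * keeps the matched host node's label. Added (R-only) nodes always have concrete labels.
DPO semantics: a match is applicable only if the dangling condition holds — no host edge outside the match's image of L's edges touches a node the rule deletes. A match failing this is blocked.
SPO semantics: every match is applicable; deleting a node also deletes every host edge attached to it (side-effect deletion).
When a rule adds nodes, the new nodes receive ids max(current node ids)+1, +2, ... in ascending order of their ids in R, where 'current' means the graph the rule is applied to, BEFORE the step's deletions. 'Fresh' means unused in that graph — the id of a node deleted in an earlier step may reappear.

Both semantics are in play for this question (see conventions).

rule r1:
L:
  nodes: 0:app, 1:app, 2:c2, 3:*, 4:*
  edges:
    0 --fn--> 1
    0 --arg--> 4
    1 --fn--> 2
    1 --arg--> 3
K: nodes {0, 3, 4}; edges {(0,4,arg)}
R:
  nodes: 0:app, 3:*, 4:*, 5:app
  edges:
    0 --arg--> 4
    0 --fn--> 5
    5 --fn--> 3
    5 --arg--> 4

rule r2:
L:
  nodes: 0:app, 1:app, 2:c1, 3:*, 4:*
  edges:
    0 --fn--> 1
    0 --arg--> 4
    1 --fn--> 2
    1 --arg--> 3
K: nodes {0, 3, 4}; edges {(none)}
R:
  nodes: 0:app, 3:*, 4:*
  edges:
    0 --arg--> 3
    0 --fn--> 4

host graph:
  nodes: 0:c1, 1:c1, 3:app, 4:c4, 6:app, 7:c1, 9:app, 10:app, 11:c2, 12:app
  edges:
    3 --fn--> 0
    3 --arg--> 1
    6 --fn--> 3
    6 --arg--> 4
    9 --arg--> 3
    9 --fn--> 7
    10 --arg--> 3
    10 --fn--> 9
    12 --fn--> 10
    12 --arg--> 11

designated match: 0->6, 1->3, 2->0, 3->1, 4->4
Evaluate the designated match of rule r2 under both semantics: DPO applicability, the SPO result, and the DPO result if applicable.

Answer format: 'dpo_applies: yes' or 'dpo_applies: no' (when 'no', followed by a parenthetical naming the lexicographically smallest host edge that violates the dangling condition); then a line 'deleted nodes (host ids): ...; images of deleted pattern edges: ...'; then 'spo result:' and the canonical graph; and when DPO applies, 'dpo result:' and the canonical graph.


dpo_applies: no
(the rule deletes node 3, which keeps host edge (9,3,arg) outside the match image — the dangling condition fails, DPO blocks; SPO proceeds and side-deletes such edges)
deleted nodes (host ids): 0, 3; images of deleted pattern edges: (3,0,fn); (3,1,arg); (6,3,fn); (6,4,arg)
spo result:
nodes: 1:c1, 4:c4, 6:app, 7:c1, 9:app, 10:app, 11:c2, 12:app
edges: (6,1,arg); (6,4,fn); (9,7,fn); (10,9,fn); (12,10,fn); (12,11,arg)


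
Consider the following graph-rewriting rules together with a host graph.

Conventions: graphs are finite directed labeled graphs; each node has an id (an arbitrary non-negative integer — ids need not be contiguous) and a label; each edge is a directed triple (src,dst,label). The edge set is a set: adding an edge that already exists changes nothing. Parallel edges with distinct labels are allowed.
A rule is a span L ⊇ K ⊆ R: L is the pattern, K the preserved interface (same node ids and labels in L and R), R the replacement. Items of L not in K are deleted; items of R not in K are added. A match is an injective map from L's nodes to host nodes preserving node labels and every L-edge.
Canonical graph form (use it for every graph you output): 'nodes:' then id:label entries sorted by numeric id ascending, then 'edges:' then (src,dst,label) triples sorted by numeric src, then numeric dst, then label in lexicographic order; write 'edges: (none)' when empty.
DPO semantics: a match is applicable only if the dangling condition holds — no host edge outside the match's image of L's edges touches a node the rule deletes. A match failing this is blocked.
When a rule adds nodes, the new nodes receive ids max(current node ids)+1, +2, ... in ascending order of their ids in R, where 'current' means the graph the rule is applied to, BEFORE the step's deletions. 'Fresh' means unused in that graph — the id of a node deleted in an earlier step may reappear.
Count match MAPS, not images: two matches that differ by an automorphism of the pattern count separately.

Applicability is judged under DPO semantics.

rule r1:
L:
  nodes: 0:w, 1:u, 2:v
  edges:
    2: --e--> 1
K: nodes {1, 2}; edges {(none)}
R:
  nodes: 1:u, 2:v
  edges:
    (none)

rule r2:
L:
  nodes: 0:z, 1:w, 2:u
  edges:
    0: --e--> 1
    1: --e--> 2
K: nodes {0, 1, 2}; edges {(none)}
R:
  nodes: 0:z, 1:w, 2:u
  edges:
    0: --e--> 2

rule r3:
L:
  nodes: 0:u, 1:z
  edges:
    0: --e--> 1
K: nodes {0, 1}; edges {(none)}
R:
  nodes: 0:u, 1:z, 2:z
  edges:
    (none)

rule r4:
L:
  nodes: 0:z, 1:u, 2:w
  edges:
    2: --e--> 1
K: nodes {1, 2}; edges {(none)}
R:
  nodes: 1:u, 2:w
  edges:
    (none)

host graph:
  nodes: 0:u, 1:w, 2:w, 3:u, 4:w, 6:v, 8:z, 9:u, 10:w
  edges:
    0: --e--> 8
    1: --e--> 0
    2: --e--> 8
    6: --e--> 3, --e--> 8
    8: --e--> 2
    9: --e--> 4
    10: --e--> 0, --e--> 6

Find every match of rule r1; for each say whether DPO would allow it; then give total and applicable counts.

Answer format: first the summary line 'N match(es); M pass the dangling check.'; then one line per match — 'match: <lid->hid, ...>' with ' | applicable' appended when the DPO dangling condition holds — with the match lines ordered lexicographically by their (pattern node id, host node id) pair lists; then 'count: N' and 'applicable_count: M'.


4 match(es); 0 pass the dangling check.
match: 0->1, 1->3, 2->6
match: 0->2, 1->3, 2->6
match: 0->4, 1->3, 2->6
match: 0->10, 1->3, 2->6
count: 4
applicable_count: 0


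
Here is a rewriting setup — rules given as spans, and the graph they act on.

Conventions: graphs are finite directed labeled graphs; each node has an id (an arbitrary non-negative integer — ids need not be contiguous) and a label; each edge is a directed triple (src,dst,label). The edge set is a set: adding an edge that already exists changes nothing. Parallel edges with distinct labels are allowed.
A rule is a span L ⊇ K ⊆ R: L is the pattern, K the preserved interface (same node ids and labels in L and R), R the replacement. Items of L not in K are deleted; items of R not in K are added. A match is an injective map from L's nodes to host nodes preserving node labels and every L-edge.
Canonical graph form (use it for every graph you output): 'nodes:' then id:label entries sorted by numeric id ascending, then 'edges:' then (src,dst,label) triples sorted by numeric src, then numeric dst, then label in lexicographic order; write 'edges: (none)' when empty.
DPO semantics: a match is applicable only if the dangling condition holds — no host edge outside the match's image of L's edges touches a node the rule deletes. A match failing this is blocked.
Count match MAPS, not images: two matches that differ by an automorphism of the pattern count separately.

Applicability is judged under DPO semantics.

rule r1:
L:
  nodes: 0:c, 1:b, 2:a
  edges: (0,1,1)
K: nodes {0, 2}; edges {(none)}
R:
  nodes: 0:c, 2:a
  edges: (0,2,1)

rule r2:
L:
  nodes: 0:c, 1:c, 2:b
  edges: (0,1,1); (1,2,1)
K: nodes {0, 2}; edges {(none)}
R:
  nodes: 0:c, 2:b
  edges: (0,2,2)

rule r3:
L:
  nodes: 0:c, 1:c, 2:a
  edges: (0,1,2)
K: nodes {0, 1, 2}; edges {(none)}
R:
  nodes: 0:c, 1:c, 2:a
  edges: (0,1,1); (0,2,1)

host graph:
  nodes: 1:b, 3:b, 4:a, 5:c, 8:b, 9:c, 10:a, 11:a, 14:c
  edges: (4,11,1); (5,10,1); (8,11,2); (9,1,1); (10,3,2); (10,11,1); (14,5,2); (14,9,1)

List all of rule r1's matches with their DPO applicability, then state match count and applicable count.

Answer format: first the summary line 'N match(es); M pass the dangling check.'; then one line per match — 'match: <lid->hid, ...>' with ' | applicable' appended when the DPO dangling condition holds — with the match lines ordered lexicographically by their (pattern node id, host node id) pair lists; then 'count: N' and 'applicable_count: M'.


3 match(es); 3 pass the dangling check.
match: 0->9, 1->1, 2->4 | applicable
match: 0->9, 1->1, 2->10 | applicable
match: 0->9, 1->1, 2->11 | applicable
count: 3
applicable_count: 3


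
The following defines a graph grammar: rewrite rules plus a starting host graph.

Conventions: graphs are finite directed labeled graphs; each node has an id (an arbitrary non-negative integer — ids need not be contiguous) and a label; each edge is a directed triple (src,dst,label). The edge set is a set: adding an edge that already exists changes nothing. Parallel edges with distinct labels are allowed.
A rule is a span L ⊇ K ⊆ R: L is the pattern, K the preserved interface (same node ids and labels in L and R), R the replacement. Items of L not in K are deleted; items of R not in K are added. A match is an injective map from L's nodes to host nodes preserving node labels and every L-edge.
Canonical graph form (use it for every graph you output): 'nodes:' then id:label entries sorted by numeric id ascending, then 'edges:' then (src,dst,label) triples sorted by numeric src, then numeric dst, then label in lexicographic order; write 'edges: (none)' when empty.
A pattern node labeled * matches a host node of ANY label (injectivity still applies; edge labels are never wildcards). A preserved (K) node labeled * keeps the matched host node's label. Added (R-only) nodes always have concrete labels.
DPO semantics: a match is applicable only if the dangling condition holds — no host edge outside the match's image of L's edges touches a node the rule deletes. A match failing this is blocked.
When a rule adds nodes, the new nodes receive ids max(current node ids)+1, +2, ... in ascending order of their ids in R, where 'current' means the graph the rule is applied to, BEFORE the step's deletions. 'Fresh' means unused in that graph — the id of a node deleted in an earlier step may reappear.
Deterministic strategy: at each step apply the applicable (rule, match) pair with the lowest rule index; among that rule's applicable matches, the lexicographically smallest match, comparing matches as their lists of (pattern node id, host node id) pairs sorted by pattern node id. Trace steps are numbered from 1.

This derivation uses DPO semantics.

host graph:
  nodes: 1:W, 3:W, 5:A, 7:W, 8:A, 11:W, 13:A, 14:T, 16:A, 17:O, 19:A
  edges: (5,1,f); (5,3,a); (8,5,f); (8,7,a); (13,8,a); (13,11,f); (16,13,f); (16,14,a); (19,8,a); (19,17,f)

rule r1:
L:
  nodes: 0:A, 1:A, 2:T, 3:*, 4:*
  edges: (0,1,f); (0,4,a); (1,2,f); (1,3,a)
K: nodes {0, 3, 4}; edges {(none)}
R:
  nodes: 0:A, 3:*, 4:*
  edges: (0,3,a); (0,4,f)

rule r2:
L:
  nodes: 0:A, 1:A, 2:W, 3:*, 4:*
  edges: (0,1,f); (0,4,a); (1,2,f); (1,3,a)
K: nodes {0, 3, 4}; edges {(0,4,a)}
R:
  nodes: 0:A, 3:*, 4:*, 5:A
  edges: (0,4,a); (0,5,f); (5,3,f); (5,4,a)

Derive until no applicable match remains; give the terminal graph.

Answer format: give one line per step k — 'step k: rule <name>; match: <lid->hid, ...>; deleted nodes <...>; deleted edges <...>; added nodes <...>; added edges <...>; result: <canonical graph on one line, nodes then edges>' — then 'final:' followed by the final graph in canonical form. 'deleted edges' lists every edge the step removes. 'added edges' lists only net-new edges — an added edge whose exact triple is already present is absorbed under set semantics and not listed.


step 1: rule r2; match: 0->8, 1->5, 2->1, 3->3, 4->7; deleted nodes 1, 5; deleted edges (5,1,f); (5,3,a); (8,5,f); added nodes 20; added edges (8,20,f); (20,3,f); (20,7,a); result: nodes: 3:W, 7:W, 8:A, 11:W, 13:A, 14:T, 16:A, 17:O, 19:A, 20:A edges: (8,7,a); (8,20,f); (13,8,a); (13,11,f); (16,13,f); (16,14,a); (19,8,a); (19,17,f); (20,3,f); (20,7,a)
step 2: rule r2; match: 0->16, 1->13, 2->11, 3->8, 4->14; deleted nodes 11, 13; deleted edges (13,8,a); (13,11,f); (16,13,f); added nodes 21; added edges (16,21,f); (21,8,f); (21,14,a); result: nodes: 3:W, 7:W, 8:A, 14:T, 16:A, 17:O, 19:A, 20:A, 21:A edges: (8,7,a); (8,20,f); (16,14,a); (16,21,f); (19,8,a); (19,17,f); (20,3,f); (20,7,a); (21,8,f); (21,14,a)
final:
nodes: 3:W, 7:W, 8:A, 14:T, 16:A, 17:O, 19:A, 20:A, 21:A
edges: (8,7,a); (8,20,f); (16,14,a); (16,21,f); (19,8,a); (19,17,f); (20,3,f); (20,7,a); (21,8,f); (21,14,a)


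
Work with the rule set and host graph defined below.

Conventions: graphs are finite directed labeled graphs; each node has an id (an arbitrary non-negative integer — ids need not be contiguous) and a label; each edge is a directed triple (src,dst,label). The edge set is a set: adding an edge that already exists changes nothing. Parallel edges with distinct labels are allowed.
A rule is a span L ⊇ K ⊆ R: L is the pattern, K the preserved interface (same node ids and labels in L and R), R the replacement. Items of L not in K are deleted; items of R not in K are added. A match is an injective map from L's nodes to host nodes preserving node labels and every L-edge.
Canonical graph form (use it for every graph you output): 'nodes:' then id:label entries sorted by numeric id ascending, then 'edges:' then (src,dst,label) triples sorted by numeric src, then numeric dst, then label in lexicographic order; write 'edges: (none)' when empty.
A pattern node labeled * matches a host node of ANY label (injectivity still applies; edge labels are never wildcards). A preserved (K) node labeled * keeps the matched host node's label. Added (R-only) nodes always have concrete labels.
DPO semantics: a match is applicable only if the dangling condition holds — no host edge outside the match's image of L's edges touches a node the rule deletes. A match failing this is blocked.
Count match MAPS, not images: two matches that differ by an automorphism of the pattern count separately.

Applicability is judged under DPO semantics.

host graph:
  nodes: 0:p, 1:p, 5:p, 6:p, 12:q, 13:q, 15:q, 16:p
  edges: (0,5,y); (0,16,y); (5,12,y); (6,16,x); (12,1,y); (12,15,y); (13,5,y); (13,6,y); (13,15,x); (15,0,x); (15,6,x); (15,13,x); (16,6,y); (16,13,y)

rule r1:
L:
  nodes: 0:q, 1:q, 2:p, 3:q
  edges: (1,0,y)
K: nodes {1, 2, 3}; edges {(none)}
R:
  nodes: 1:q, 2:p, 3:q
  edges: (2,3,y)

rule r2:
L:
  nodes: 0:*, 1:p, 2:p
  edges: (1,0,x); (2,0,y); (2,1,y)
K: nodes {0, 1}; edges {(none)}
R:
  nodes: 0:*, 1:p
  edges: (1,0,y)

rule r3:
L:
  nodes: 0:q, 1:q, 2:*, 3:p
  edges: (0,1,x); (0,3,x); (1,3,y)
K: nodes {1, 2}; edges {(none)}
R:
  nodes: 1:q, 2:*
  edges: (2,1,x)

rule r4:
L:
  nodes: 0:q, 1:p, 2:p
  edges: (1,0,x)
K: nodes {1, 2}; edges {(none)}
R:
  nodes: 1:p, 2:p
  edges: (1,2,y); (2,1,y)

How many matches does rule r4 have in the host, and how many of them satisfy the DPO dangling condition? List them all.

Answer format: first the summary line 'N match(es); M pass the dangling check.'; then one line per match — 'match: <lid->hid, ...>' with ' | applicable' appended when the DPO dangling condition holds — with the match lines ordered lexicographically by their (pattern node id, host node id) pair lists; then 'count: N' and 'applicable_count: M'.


0 match(es); 0 pass the dangling check.
count: 0
applicable_count: 0


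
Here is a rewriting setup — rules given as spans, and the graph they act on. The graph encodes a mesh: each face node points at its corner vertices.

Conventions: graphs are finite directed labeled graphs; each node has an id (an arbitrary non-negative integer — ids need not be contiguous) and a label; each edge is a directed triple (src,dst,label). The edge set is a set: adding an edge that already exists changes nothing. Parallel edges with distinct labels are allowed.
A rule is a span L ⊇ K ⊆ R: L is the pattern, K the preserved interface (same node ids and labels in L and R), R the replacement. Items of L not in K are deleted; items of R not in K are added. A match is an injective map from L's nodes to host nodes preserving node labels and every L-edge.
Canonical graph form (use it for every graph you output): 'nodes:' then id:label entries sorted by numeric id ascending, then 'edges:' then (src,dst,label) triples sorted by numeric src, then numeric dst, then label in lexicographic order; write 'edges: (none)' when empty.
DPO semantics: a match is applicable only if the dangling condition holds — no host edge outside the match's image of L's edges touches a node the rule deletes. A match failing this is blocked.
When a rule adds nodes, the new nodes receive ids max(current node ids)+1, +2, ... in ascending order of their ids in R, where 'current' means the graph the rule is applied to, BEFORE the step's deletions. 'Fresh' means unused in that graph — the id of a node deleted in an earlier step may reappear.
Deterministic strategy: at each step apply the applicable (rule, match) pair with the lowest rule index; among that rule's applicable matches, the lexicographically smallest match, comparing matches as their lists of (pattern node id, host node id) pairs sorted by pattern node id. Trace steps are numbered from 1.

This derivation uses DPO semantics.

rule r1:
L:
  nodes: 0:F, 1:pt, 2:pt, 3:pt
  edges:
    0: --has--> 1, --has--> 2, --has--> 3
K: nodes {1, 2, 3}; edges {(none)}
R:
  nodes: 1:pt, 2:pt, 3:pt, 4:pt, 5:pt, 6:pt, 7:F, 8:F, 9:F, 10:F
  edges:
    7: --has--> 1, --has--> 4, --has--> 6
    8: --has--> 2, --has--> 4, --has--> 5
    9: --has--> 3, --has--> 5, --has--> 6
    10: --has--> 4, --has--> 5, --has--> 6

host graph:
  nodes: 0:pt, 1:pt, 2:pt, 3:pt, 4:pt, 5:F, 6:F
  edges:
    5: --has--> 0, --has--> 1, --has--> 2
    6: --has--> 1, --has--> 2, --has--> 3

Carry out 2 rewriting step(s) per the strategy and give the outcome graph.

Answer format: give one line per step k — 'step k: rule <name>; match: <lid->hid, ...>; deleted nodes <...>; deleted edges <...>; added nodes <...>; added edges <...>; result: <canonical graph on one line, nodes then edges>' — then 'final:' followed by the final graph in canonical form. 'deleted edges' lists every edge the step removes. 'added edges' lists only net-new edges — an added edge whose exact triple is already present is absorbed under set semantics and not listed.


step 1: rule r1; match: 0->5, 1->0, 2->1, 3->2; deleted nodes 5; deleted edges (5,0,has); (5,1,has); (5,2,has); added nodes 7, 8, 9, 10, 11, 12, 13; added edges (10,0,has); (10,7,has); (10,9,has); (11,1,has); (11,7,has); (11,8,has); (12,2,has); (12,8,has); (12,9,has); (13,7,has); (13,8,has); (13,9,has); result: nodes: 0:pt, 1:pt, 2:pt, 3:pt, 4:pt, 6:F, 7:pt, 8:pt, 9:pt, 10:F, 11:F, 12:F, 13:F edges: (6,1,has); (6,2,has); (6,3,has); (10,0,has); (10,7,has); (10,9,has); (11,1,has); (11,7,has); (11,8,has); (12,2,has); (12,8,has); (12,9,has); (13,7,has); (13,8,has); (13,9,has)
step 2: rule r1; match: 0->6, 1->1, 2->2, 3->3; deleted nodes 6; deleted edges (6,1,has); (6,2,has); (6,3,has); added nodes 14, 15, 16, 17, 18, 19, 20; added edges (17,1,has); (17,14,has); (17,16,has); (18,2,has); (18,14,has); (18,15,has); (19,3,has); (19,15,has); (19,16,has); (20,14,has); (20,15,has); (20,16,has); result: nodes: 0:pt, 1:pt, 2:pt, 3:pt, 4:pt, 7:pt, 8:pt, 9:pt, 10:F, 11:F, 12:F, 13:F, 14:pt, 15:pt, 16:pt, 17:F, 18:F, 19:F, 20:F edges: (10,0,has); (10,7,has); (10,9,has); (11,1,has); (11,7,has); (11,8,has); (12,2,has); (12,8,has); (12,9,has); (13,7,has); (13,8,has); (13,9,has); (17,1,has); (17,14,has); (17,16,has); (18,2,has); (18,14,has); (18,15,has); (19,3,has); (19,15,has); (19,16,has); (20,14,has); (20,15,has); (20,16,has)
final:
nodes: 0:pt, 1:pt, 2:pt, 3:pt, 4:pt, 7:pt, 8:pt, 9:pt, 10:F, 11:F, 12:F, 13:F, 14:pt, 15:pt, 16:pt, 17:F, 18:F, 19:F, 20:F
edges: (10,0,has); (10,7,has); (10,9,has); (11,1,has); (11,7,has); (11,8,has); (12,2,has); (12,8,has); (12,9,has); (13,7,has); (13,8,has); (13,9,has); (17,1,has); (17,14,has); (17,16,has); (18,2,has); (18,14,has); (18,15,has); (19,3,has); (19,15,has); (19,16,has); (20,14,has); (20,15,has); (20,16,has)
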